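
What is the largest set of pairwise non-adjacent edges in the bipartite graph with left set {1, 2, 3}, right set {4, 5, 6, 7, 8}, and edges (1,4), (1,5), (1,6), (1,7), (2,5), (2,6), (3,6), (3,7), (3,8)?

Step 1: List the neighbors of each left vertex:
  1: 4, 5, 6, 7
  2: 5, 6
  3: 6, 7, 8

Step 2: Greedily match left vertices, then look for augmenting paths:
  Match 1 -- 4
  Match 2 -- 5
  Match 3 -- 6
  No augmenting path remains.

Step 3: Verify this is maximum:
  Matching size 3 = min(|L|, |R|) = min(3, 5), which is an upper bound, so this matching is maximum.

Maximum matching: {(1,4), (2,5), (3,6)}
Size: 3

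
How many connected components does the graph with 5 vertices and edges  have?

Step 1: Build adjacency list from edges:
  1: (none)
  2: (none)
  3: (none)
  4: (none)
  5: (none)

Step 2: Run BFS/DFS from vertex 1:
  Visited: {1}
  Reached 1 of 5 vertices

Step 3: Only 1 of 5 vertices reached. Graph is disconnected.
Connected components: {1}, {2}, {3}, {4}, {5}
Number of connected components: 5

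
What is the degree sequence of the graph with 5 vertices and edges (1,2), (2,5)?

Step 1: Count edges incident to each vertex:
  deg(1) = 1 (neighbors: 2)
  deg(2) = 2 (neighbors: 1, 5)
  deg(3) = 0 (neighbors: none)
  deg(4) = 0 (neighbors: none)
  deg(5) = 1 (neighbors: 2)

Step 2: Sort degrees in non-increasing order:
  Degrees: [1, 2, 0, 0, 1] -> sorted: [2, 1, 1, 0, 0]

Degree sequence: [2, 1, 1, 0, 0]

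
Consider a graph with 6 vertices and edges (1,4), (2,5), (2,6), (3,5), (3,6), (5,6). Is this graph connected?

Step 1: Build adjacency list from edges:
  1: 4
  2: 5, 6
  3: 5, 6
  4: 1
  5: 2, 3, 6
  6: 2, 3, 5

Step 2: Run BFS/DFS from vertex 1:
  Visited: {1, 4}
  Reached 2 of 6 vertices

Step 3: Only 2 of 6 vertices reached. Graph is disconnected.
Connected components: {1, 4}, {2, 3, 5, 6}
Answer: No, the graph is not connected (2 components).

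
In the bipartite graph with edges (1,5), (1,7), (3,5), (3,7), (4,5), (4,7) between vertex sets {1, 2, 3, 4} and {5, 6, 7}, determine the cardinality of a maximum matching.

Step 1: List the neighbors of each left vertex:
  1: 5, 7
  2: (none)
  3: 5, 7
  4: 5, 7

Step 2: Greedily match left vertices, then look for augmenting paths:
  Match 1 -- 5
  Match 3 -- 7
  No augmenting path remains.

Step 3: Verify this is maximum:
  Matching has size 2. The vertex set {5, 7} covers every edge and has size 2; any matching has at most one edge per cover vertex, so 2 is maximum (König's theorem).

Maximum matching: {(1,5), (3,7)}
Size: 2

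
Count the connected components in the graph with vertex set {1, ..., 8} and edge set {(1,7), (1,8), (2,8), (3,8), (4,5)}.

Step 1: Build adjacency list from edges:
  1: 7, 8
  2: 8
  3: 8
  4: 5
  5: 4
  6: (none)
  7: 1
  8: 1, 2, 3

Step 2: Run BFS/DFS from vertex 1:
  Visited: {1, 7, 8, 2, 3}
  Reached 5 of 8 vertices

Step 3: Only 5 of 8 vertices reached. Graph is disconnected.
Connected components: {1, 2, 3, 7, 8}, {4, 5}, {6}
Number of connected components: 3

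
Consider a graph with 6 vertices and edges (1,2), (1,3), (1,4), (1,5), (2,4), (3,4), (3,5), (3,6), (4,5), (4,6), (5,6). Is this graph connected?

Step 1: Build adjacency list from edges:
  1: 2, 3, 4, 5
  2: 1, 4
  3: 1, 4, 5, 6
  4: 1, 2, 3, 5, 6
  5: 1, 3, 4, 6
  6: 3, 4, 5

Step 2: Run BFS/DFS from vertex 1:
  Visited: {1, 2, 3, 4, 5, 6}
  Reached 6 of 6 vertices

Step 3: All 6 vertices reached from vertex 1, so the graph is connected.
Answer: Yes, the graph is connected.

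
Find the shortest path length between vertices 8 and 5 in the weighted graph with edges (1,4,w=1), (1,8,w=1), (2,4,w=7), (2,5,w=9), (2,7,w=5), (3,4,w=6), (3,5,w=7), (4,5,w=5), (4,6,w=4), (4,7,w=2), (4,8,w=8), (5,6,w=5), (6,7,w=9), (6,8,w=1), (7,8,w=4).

Step 1: Build adjacency list with weights:
  1: 4(w=1), 8(w=1)
  2: 4(w=7), 5(w=9), 7(w=5)
  3: 4(w=6), 5(w=7)
  4: 1(w=1), 2(w=7), 3(w=6), 5(w=5), 6(w=4), 7(w=2), 8(w=8)
  5: 2(w=9), 3(w=7), 4(w=5), 6(w=5)
  6: 4(w=4), 5(w=5), 7(w=9), 8(w=1)
  7: 2(w=5), 4(w=2), 6(w=9), 8(w=4)
  8: 1(w=1), 4(w=8), 6(w=1), 7(w=4)

Step 2: Apply Dijkstra's algorithm from vertex 8:
  Visit vertex 8 (distance=0)
    Update dist[1] = 1
    Update dist[4] = 8
    Update dist[6] = 1
    Update dist[7] = 4
  Visit vertex 1 (distance=1)
    Update dist[4] = 2
  Visit vertex 6 (distance=1)
    Update dist[5] = 6
  Visit vertex 4 (distance=2)
    Update dist[2] = 9
    Update dist[3] = 8
  Visit vertex 7 (distance=4)
  Visit vertex 5 (distance=6)

Step 3: Shortest path: 8 -> 6 -> 5
Total weight: 1 + 5 = 6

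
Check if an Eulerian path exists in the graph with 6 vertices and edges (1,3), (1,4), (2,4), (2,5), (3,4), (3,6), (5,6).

Step 1: Find the degree of each vertex:
  deg(1) = 2
  deg(2) = 2
  deg(3) = 3
  deg(4) = 3
  deg(5) = 2
  deg(6) = 2

Step 2: Count vertices with odd degree:
  Odd-degree vertices: 3, 4 (2 total)

Step 3: Apply Euler's theorem:
  - Eulerian circuit exists iff graph is connected and all vertices have even degree
  - Eulerian path exists iff graph is connected and has 0 or 2 odd-degree vertices

Graph is connected with exactly 2 odd-degree vertices (3, 4).
Eulerian path exists (starting and ending at the odd-degree vertices), but no Eulerian circuit.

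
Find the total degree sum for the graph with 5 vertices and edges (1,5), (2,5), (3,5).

Step 1: Count edges incident to each vertex:
  deg(1) = 1 (neighbors: 5)
  deg(2) = 1 (neighbors: 5)
  deg(3) = 1 (neighbors: 5)
  deg(4) = 0 (neighbors: none)
  deg(5) = 3 (neighbors: 1, 2, 3)

Step 2: Sum all degrees:
  1 + 1 + 1 + 0 + 3 = 6

Verification: sum of degrees = 2 * |E| = 2 * 3 = 6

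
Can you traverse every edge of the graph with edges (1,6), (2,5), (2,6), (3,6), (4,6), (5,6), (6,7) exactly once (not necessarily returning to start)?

Step 1: Find the degree of each vertex:
  deg(1) = 1
  deg(2) = 2
  deg(3) = 1
  deg(4) = 1
  deg(5) = 2
  deg(6) = 6
  deg(7) = 1

Step 2: Count vertices with odd degree:
  Odd-degree vertices: 1, 3, 4, 7 (4 total)

Step 3: Apply Euler's theorem:
  - Eulerian circuit exists iff graph is connected and all vertices have even degree
  - Eulerian path exists iff graph is connected and has 0 or 2 odd-degree vertices

Graph has 4 odd-degree vertices (need 0 or 2).
Neither Eulerian path nor Eulerian circuit exists.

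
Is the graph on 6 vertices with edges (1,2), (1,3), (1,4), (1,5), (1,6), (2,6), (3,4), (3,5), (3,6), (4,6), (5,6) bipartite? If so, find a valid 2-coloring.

Step 1: Attempt 2-coloring using BFS:
  Start at vertex 1, assign color 0
  Color vertex 2 with color 1 (neighbor of 1)
  Color vertex 3 with color 1 (neighbor of 1)
  Color vertex 4 with color 1 (neighbor of 1)
  Color vertex 5 with color 1 (neighbor of 1)
  Color vertex 6 with color 1 (neighbor of 1)

Step 2: Conflict found! Vertices 2 and 6 are adjacent but have the same color.
This means the graph contains an odd cycle.

The graph is NOT bipartite.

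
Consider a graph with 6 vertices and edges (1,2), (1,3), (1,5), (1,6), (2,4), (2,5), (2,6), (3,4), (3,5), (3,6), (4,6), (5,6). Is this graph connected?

Step 1: Build adjacency list from edges:
  1: 2, 3, 5, 6
  2: 1, 4, 5, 6
  3: 1, 4, 5, 6
  4: 2, 3, 6
  5: 1, 2, 3, 6
  6: 1, 2, 3, 4, 5

Step 2: Run BFS/DFS from vertex 1:
  Visited: {1, 2, 3, 5, 6, 4}
  Reached 6 of 6 vertices

Step 3: All 6 vertices reached from vertex 1, so the graph is connected.
Answer: Yes, the graph is connected.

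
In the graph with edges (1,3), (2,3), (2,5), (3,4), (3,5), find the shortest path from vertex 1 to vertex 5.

Step 1: Build adjacency list:
  1: 3
  2: 3, 5
  3: 1, 2, 4, 5
  4: 3
  5: 2, 3

Step 2: BFS from vertex 1 to find shortest path to 5:
  vertex 3 reached at distance 1
  vertex 2 reached at distance 2
  vertex 4 reached at distance 2
  vertex 5 reached at distance 2

Step 3: Shortest path: 1 -> 3 -> 5
Path length: 2 edges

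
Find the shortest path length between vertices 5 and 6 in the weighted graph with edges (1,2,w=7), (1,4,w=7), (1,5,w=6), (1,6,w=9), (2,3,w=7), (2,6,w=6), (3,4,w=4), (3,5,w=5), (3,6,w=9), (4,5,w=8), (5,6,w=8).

Step 1: Build adjacency list with weights:
  1: 2(w=7), 4(w=7), 5(w=6), 6(w=9)
  2: 1(w=7), 3(w=7), 6(w=6)
  3: 2(w=7), 4(w=4), 5(w=5), 6(w=9)
  4: 1(w=7), 3(w=4), 5(w=8)
  5: 1(w=6), 3(w=5), 4(w=8), 6(w=8)
  6: 1(w=9), 2(w=6), 3(w=9), 5(w=8)

Step 2: Apply Dijkstra's algorithm from vertex 5:
  Visit vertex 5 (distance=0)
    Update dist[1] = 6
    Update dist[3] = 5
    Update dist[4] = 8
    Update dist[6] = 8
  Visit vertex 3 (distance=5)
    Update dist[2] = 12
  Visit vertex 1 (distance=6)
  Visit vertex 4 (distance=8)
  Visit vertex 6 (distance=8)

Step 3: Shortest path: 5 -> 6
Total weight: 8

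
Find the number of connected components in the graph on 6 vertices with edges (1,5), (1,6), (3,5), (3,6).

Step 1: Build adjacency list from edges:
  1: 5, 6
  2: (none)
  3: 5, 6
  4: (none)
  5: 1, 3
  6: 1, 3

Step 2: Run BFS/DFS from vertex 1:
  Visited: {1, 5, 6, 3}
  Reached 4 of 6 vertices

Step 3: Only 4 of 6 vertices reached. Graph is disconnected.
Connected components: {1, 3, 5, 6}, {2}, {4}
Number of connected components: 3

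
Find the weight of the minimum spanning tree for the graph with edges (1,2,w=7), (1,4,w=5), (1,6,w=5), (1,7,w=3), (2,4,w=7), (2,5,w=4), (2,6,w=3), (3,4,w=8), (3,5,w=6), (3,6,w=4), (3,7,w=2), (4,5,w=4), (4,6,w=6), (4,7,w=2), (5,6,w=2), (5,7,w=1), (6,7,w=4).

Apply Kruskal's algorithm (sort edges by weight, add if no cycle):

Sorted edges by weight:
  (5,7) w=1
  (3,7) w=2
  (4,7) w=2
  (5,6) w=2
  (1,7) w=3
  (2,6) w=3
  (2,5) w=4
  (3,6) w=4
  (4,5) w=4
  (6,7) w=4
  (1,6) w=5
  (1,4) w=5
  (3,5) w=6
  (4,6) w=6
  (1,2) w=7
  (2,4) w=7
  (3,4) w=8

Add edge (5,7) w=1 -- no cycle. Running total: 1
Add edge (3,7) w=2 -- no cycle. Running total: 3
Add edge (4,7) w=2 -- no cycle. Running total: 5
Add edge (5,6) w=2 -- no cycle. Running total: 7
Add edge (1,7) w=3 -- no cycle. Running total: 10
Add edge (2,6) w=3 -- no cycle. Running total: 13

MST edges: (5,7,w=1), (3,7,w=2), (4,7,w=2), (5,6,w=2), (1,7,w=3), (2,6,w=3)
Total MST weight: 1 + 2 + 2 + 2 + 3 + 3 = 13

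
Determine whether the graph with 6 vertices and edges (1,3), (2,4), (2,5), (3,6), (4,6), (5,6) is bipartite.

Step 1: Attempt 2-coloring using BFS:
  Start at vertex 1, assign color 0
  Color vertex 3 with color 1 (neighbor of 1)
  Color vertex 6 with color 0 (neighbor of 3)
  Color vertex 4 with color 1 (neighbor of 6)
  Color vertex 5 with color 1 (neighbor of 6)
  Color vertex 2 with color 0 (neighbor of 4)

Step 2: 2-coloring succeeded. No conflicts found.
  Set A (color 0): {1, 2, 6}
  Set B (color 1): {3, 4, 5}

The graph is bipartite with partition {1, 2, 6}, {3, 4, 5}.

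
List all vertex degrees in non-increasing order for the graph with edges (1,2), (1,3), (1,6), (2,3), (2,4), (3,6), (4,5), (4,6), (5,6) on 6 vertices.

Step 1: Count edges incident to each vertex:
  deg(1) = 3 (neighbors: 2, 3, 6)
  deg(2) = 3 (neighbors: 1, 3, 4)
  deg(3) = 3 (neighbors: 1, 2, 6)
  deg(4) = 3 (neighbors: 2, 5, 6)
  deg(5) = 2 (neighbors: 4, 6)
  deg(6) = 4 (neighbors: 1, 3, 4, 5)

Step 2: Sort degrees in non-increasing order:
  Degrees: [3, 3, 3, 3, 2, 4] -> sorted: [4, 3, 3, 3, 3, 2]

Degree sequence: [4, 3, 3, 3, 3, 2]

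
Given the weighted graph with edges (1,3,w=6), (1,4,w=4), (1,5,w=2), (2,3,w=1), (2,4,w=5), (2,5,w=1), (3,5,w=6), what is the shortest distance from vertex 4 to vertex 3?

Step 1: Build adjacency list with weights:
  1: 3(w=6), 4(w=4), 5(w=2)
  2: 3(w=1), 4(w=5), 5(w=1)
  3: 1(w=6), 2(w=1), 5(w=6)
  4: 1(w=4), 2(w=5)
  5: 1(w=2), 2(w=1), 3(w=6)

Step 2: Apply Dijkstra's algorithm from vertex 4:
  Visit vertex 4 (distance=0)
    Update dist[1] = 4
    Update dist[2] = 5
  Visit vertex 1 (distance=4)
    Update dist[3] = 10
    Update dist[5] = 6
  Visit vertex 2 (distance=5)
    Update dist[3] = 6
  Visit vertex 3 (distance=6)

Step 3: Shortest path: 4 -> 2 -> 3
Total weight: 5 + 1 = 6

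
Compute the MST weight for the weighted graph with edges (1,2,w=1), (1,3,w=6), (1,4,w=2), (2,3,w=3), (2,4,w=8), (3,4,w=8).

Apply Kruskal's algorithm (sort edges by weight, add if no cycle):

Sorted edges by weight:
  (1,2) w=1
  (1,4) w=2
  (2,3) w=3
  (1,3) w=6
  (2,4) w=8
  (3,4) w=8

Add edge (1,2) w=1 -- no cycle. Running total: 1
Add edge (1,4) w=2 -- no cycle. Running total: 3
Add edge (2,3) w=3 -- no cycle. Running total: 6

MST edges: (1,2,w=1), (1,4,w=2), (2,3,w=3)
Total MST weight: 1 + 2 + 3 = 6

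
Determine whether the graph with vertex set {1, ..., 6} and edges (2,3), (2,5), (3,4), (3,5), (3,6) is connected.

Step 1: Build adjacency list from edges:
  1: (none)
  2: 3, 5
  3: 2, 4, 5, 6
  4: 3
  5: 2, 3
  6: 3

Step 2: Run BFS/DFS from vertex 1:
  Visited: {1}
  Reached 1 of 6 vertices

Step 3: Only 1 of 6 vertices reached. Graph is disconnected.
Connected components: {1}, {2, 3, 4, 5, 6}
Answer: No, the graph is not connected (2 components).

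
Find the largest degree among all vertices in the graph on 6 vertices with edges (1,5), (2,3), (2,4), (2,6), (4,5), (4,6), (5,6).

Step 1: Count edges incident to each vertex:
  deg(1) = 1 (neighbors: 5)
  deg(2) = 3 (neighbors: 3, 4, 6)
  deg(3) = 1 (neighbors: 2)
  deg(4) = 3 (neighbors: 2, 5, 6)
  deg(5) = 3 (neighbors: 1, 4, 6)
  deg(6) = 3 (neighbors: 2, 4, 5)

Step 2: Find maximum:
  max(1, 3, 1, 3, 3, 3) = 3 (vertex 2)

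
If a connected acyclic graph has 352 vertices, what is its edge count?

A tree on n vertices always has exactly n - 1 edges.
For n = 352: edges = 352 - 1 = 351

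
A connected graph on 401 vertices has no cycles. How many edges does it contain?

A tree on n vertices always has exactly n - 1 edges.
For n = 401: edges = 401 - 1 = 400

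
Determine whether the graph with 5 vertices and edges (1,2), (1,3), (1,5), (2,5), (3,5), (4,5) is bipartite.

Step 1: Attempt 2-coloring using BFS:
  Start at vertex 1, assign color 0
  Color vertex 2 with color 1 (neighbor of 1)
  Color vertex 3 with color 1 (neighbor of 1)
  Color vertex 5 with color 1 (neighbor of 1)

Step 2: Conflict found! Vertices 2 and 5 are adjacent but have the same color.
This means the graph contains an odd cycle.

The graph is NOT bipartite.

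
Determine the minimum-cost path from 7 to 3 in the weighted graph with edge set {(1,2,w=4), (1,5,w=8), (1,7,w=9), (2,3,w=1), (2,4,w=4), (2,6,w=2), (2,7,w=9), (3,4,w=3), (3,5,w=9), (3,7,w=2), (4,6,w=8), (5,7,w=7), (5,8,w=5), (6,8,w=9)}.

Step 1: Build adjacency list with weights:
  1: 2(w=4), 5(w=8), 7(w=9)
  2: 1(w=4), 3(w=1), 4(w=4), 6(w=2), 7(w=9)
  3: 2(w=1), 4(w=3), 5(w=9), 7(w=2)
  4: 2(w=4), 3(w=3), 6(w=8)
  5: 1(w=8), 3(w=9), 7(w=7), 8(w=5)
  6: 2(w=2), 4(w=8), 8(w=9)
  7: 1(w=9), 2(w=9), 3(w=2), 5(w=7)
  8: 5(w=5), 6(w=9)

Step 2: Apply Dijkstra's algorithm from vertex 7:
  Visit vertex 7 (distance=0)
    Update dist[1] = 9
    Update dist[2] = 9
    Update dist[3] = 2
    Update dist[5] = 7
  Visit vertex 3 (distance=2)
    Update dist[2] = 3
    Update dist[4] = 5

Step 3: Shortest path: 7 -> 3
Total weight: 2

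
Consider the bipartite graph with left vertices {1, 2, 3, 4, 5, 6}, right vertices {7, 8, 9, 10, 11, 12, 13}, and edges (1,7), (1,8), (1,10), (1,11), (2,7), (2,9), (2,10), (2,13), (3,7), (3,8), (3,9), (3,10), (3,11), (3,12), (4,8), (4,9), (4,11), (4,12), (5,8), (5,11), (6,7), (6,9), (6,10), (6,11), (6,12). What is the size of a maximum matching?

Step 1: List the neighbors of each left vertex:
  1: 7, 8, 10, 11
  2: 7, 9, 10, 13
  3: 7, 8, 9, 10, 11, 12
  4: 8, 9, 11, 12
  5: 8, 11
  6: 7, 9, 10, 11, 12

Step 2: Greedily match left vertices, then look for augmenting paths:
  Match 1 -- 7
  Match 2 -- 9
  Match 3 -- 12
  Match 4 -- 11
  Match 5 -- 8
  Match 6 -- 10
  No augmenting path remains.

Step 3: Verify this is maximum:
  Matching size 6 = min(|L|, |R|) = min(6, 7), which is an upper bound, so this matching is maximum.

Maximum matching: {(1,7), (2,9), (3,12), (4,11), (5,8), (6,10)}
Size: 6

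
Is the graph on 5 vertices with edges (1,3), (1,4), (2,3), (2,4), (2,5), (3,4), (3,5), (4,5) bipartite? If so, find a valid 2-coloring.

Step 1: Attempt 2-coloring using BFS:
  Start at vertex 1, assign color 0
  Color vertex 3 with color 1 (neighbor of 1)
  Color vertex 4 with color 1 (neighbor of 1)
  Color vertex 2 with color 0 (neighbor of 3)

Step 2: Conflict found! Vertices 3 and 4 are adjacent but have the same color.
This means the graph contains an odd cycle.

The graph is NOT bipartite.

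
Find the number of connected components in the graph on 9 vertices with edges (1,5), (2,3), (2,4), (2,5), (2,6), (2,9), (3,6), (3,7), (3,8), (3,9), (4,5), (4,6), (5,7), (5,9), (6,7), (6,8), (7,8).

Step 1: Build adjacency list from edges:
  1: 5
  2: 3, 4, 5, 6, 9
  3: 2, 6, 7, 8, 9
  4: 2, 5, 6
  5: 1, 2, 4, 7, 9
  6: 2, 3, 4, 7, 8
  7: 3, 5, 6, 8
  8: 3, 6, 7
  9: 2, 3, 5

Step 2: Run BFS/DFS from vertex 1:
  Visited: {1, 5, 2, 4, 7, 9, 3, 6, 8}
  Reached 9 of 9 vertices

Step 3: All 9 vertices reached from vertex 1, so the graph is connected.
Number of connected components: 1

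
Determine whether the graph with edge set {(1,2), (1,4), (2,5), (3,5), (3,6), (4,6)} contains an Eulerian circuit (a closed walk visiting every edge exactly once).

Step 1: Find the degree of each vertex:
  deg(1) = 2
  deg(2) = 2
  deg(3) = 2
  deg(4) = 2
  deg(5) = 2
  deg(6) = 2

Step 2: Count vertices with odd degree:
  All vertices have even degree (0 odd-degree vertices)

Step 3: Apply Euler's theorem:
  - Eulerian circuit exists iff graph is connected and all vertices have even degree
  - Eulerian path exists iff graph is connected and has 0 or 2 odd-degree vertices

Graph is connected with 0 odd-degree vertices.
Both Eulerian circuit and Eulerian path exist.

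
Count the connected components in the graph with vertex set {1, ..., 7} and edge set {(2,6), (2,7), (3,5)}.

Step 1: Build adjacency list from edges:
  1: (none)
  2: 6, 7
  3: 5
  4: (none)
  5: 3
  6: 2
  7: 2

Step 2: Run BFS/DFS from vertex 1:
  Visited: {1}
  Reached 1 of 7 vertices

Step 3: Only 1 of 7 vertices reached. Graph is disconnected.
Connected components: {1}, {2, 6, 7}, {3, 5}, {4}
Number of connected components: 4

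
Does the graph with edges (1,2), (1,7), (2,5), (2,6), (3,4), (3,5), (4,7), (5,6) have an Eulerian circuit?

Step 1: Find the degree of each vertex:
  deg(1) = 2
  deg(2) = 3
  deg(3) = 2
  deg(4) = 2
  deg(5) = 3
  deg(6) = 2
  deg(7) = 2

Step 2: Count vertices with odd degree:
  Odd-degree vertices: 2, 5 (2 total)

Step 3: Apply Euler's theorem:
  - Eulerian circuit exists iff graph is connected and all vertices have even degree
  - Eulerian path exists iff graph is connected and has 0 or 2 odd-degree vertices

Graph is connected with exactly 2 odd-degree vertices (2, 5).
Eulerian path exists (starting and ending at the odd-degree vertices), but no Eulerian circuit.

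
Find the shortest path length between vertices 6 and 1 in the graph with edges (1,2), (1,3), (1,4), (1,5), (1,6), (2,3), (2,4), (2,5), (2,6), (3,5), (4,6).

Step 1: Build adjacency list:
  1: 2, 3, 4, 5, 6
  2: 1, 3, 4, 5, 6
  3: 1, 2, 5
  4: 1, 2, 6
  5: 1, 2, 3
  6: 1, 2, 4

Step 2: BFS from vertex 6 to find shortest path to 1:
  vertex 1 reached at distance 1

Step 3: Shortest path: 6 -> 1
Path length: 1 edge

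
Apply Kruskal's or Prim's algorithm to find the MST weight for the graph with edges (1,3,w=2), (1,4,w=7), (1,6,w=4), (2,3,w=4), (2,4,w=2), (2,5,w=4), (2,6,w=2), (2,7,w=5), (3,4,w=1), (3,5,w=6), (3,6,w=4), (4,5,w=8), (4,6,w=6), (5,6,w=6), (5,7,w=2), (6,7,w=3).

Apply Kruskal's algorithm (sort edges by weight, add if no cycle):

Sorted edges by weight:
  (3,4) w=1
  (1,3) w=2
  (2,6) w=2
  (2,4) w=2
  (5,7) w=2
  (6,7) w=3
  (1,6) w=4
  (2,3) w=4
  (2,5) w=4
  (3,6) w=4
  (2,7) w=5
  (3,5) w=6
  (4,6) w=6
  (5,6) w=6
  (1,4) w=7
  (4,5) w=8

Add edge (3,4) w=1 -- no cycle. Running total: 1
Add edge (1,3) w=2 -- no cycle. Running total: 3
Add edge (2,6) w=2 -- no cycle. Running total: 5
Add edge (2,4) w=2 -- no cycle. Running total: 7
Add edge (5,7) w=2 -- no cycle. Running total: 9
Add edge (6,7) w=3 -- no cycle. Running total: 12

MST edges: (3,4,w=1), (1,3,w=2), (2,6,w=2), (2,4,w=2), (5,7,w=2), (6,7,w=3)
Total MST weight: 1 + 2 + 2 + 2 + 2 + 3 = 12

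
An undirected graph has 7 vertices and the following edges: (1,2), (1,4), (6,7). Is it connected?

Step 1: Build adjacency list from edges:
  1: 2, 4
  2: 1
  3: (none)
  4: 1
  5: (none)
  6: 7
  7: 6

Step 2: Run BFS/DFS from vertex 1:
  Visited: {1, 2, 4}
  Reached 3 of 7 vertices

Step 3: Only 3 of 7 vertices reached. Graph is disconnected.
Connected components: {1, 2, 4}, {3}, {5}, {6, 7}
Answer: No, the graph is not connected (4 components).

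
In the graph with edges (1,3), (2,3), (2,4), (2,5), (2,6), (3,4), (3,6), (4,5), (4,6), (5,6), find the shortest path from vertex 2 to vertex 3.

Step 1: Build adjacency list:
  1: 3
  2: 3, 4, 5, 6
  3: 1, 2, 4, 6
  4: 2, 3, 5, 6
  5: 2, 4, 6
  6: 2, 3, 4, 5

Step 2: BFS from vertex 2 to find shortest path to 3:
  vertex 3 reached at distance 1

Step 3: Shortest path: 2 -> 3
Path length: 1 edge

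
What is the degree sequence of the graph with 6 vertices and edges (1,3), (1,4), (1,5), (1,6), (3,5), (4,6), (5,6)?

Step 1: Count edges incident to each vertex:
  deg(1) = 4 (neighbors: 3, 4, 5, 6)
  deg(2) = 0 (neighbors: none)
  deg(3) = 2 (neighbors: 1, 5)
  deg(4) = 2 (neighbors: 1, 6)
  deg(5) = 3 (neighbors: 1, 3, 6)
  deg(6) = 3 (neighbors: 1, 4, 5)

Step 2: Sort degrees in non-increasing order:
  Degrees: [4, 0, 2, 2, 3, 3] -> sorted: [4, 3, 3, 2, 2, 0]

Degree sequence: [4, 3, 3, 2, 2, 0]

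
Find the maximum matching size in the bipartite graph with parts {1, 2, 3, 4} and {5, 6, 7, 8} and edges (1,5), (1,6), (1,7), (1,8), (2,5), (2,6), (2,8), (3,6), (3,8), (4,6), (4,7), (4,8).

Step 1: List the neighbors of each left vertex:
  1: 5, 6, 7, 8
  2: 5, 6, 8
  3: 6, 8
  4: 6, 7, 8

Step 2: Greedily match left vertices, then look for augmenting paths:
  Match 1 -- 5
  Match 2 -- 6
  Match 3 -- 8
  Match 4 -- 7
  No augmenting path remains.

Step 3: Verify this is maximum:
  Matching size 4 = min(|L|, |R|) = min(4, 4), which is an upper bound, so this matching is maximum.

Maximum matching: {(1,5), (2,6), (3,8), (4,7)}
Size: 4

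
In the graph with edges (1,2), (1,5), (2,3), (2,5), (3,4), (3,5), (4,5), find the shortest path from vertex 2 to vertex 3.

Step 1: Build adjacency list:
  1: 2, 5
  2: 1, 3, 5
  3: 2, 4, 5
  4: 3, 5
  5: 1, 2, 3, 4

Step 2: BFS from vertex 2 to find shortest path to 3:
  vertex 1 reached at distance 1
  vertex 3 reached at distance 1

Step 3: Shortest path: 2 -> 3
Path length: 1 edge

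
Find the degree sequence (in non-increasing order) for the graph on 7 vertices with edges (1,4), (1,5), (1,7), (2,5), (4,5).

Step 1: Count edges incident to each vertex:
  deg(1) = 3 (neighbors: 4, 5, 7)
  deg(2) = 1 (neighbors: 5)
  deg(3) = 0 (neighbors: none)
  deg(4) = 2 (neighbors: 1, 5)
  deg(5) = 3 (neighbors: 1, 2, 4)
  deg(6) = 0 (neighbors: none)
  deg(7) = 1 (neighbors: 1)

Step 2: Sort degrees in non-increasing order:
  Degrees: [3, 1, 0, 2, 3, 0, 1] -> sorted: [3, 3, 2, 1, 1, 0, 0]

Degree sequence: [3, 3, 2, 1, 1, 0, 0]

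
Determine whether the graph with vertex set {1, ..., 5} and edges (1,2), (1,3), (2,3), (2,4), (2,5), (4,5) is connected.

Step 1: Build adjacency list from edges:
  1: 2, 3
  2: 1, 3, 4, 5
  3: 1, 2
  4: 2, 5
  5: 2, 4

Step 2: Run BFS/DFS from vertex 1:
  Visited: {1, 2, 3, 4, 5}
  Reached 5 of 5 vertices

Step 3: All 5 vertices reached from vertex 1, so the graph is connected.
Answer: Yes, the graph is connected.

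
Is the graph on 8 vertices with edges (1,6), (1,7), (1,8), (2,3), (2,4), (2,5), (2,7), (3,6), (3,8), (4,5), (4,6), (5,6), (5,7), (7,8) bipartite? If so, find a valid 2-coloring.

Step 1: Attempt 2-coloring using BFS:
  Start at vertex 1, assign color 0
  Color vertex 6 with color 1 (neighbor of 1)
  Color vertex 7 with color 1 (neighbor of 1)
  Color vertex 8 with color 1 (neighbor of 1)
  Color vertex 3 with color 0 (neighbor of 6)
  Color vertex 4 with color 0 (neighbor of 6)
  Color vertex 5 with color 0 (neighbor of 6)
  Color vertex 2 with color 0 (neighbor of 7)

Step 2: Conflict found! Vertices 7 and 8 are adjacent but have the same color.
This means the graph contains an odd cycle.

The graph is NOT bipartite.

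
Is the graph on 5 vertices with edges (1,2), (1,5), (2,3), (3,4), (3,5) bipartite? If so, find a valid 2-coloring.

Step 1: Attempt 2-coloring using BFS:
  Start at vertex 1, assign color 0
  Color vertex 2 with color 1 (neighbor of 1)
  Color vertex 5 with color 1 (neighbor of 1)
  Color vertex 3 with color 0 (neighbor of 2)
  Color vertex 4 with color 1 (neighbor of 3)

Step 2: 2-coloring succeeded. No conflicts found.
  Set A (color 0): {1, 3}
  Set B (color 1): {2, 4, 5}

The graph is bipartite with partition {1, 3}, {2, 4, 5}.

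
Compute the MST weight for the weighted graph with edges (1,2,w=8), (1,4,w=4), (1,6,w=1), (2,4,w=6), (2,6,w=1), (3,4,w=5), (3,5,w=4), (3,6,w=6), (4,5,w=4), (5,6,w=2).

Apply Kruskal's algorithm (sort edges by weight, add if no cycle):

Sorted edges by weight:
  (1,6) w=1
  (2,6) w=1
  (5,6) w=2
  (1,4) w=4
  (3,5) w=4
  (4,5) w=4
  (3,4) w=5
  (2,4) w=6
  (3,6) w=6
  (1,2) w=8

Add edge (1,6) w=1 -- no cycle. Running total: 1
Add edge (2,6) w=1 -- no cycle. Running total: 2
Add edge (5,6) w=2 -- no cycle. Running total: 4
Add edge (1,4) w=4 -- no cycle. Running total: 8
Add edge (3,5) w=4 -- no cycle. Running total: 12

MST edges: (1,6,w=1), (2,6,w=1), (5,6,w=2), (1,4,w=4), (3,5,w=4)
Total MST weight: 1 + 1 + 2 + 4 + 4 = 12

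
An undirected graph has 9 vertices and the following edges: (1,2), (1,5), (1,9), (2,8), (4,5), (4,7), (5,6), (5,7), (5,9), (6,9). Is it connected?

Step 1: Build adjacency list from edges:
  1: 2, 5, 9
  2: 1, 8
  3: (none)
  4: 5, 7
  5: 1, 4, 6, 7, 9
  6: 5, 9
  7: 4, 5
  8: 2
  9: 1, 5, 6

Step 2: Run BFS/DFS from vertex 1:
  Visited: {1, 2, 5, 9, 8, 4, 6, 7}
  Reached 8 of 9 vertices

Step 3: Only 8 of 9 vertices reached. Graph is disconnected.
Connected components: {1, 2, 4, 5, 6, 7, 8, 9}, {3}
Answer: No, the graph is not connected (2 components).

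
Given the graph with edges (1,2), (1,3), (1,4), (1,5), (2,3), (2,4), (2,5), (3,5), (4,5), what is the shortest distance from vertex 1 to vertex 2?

Step 1: Build adjacency list:
  1: 2, 3, 4, 5
  2: 1, 3, 4, 5
  3: 1, 2, 5
  4: 1, 2, 5
  5: 1, 2, 3, 4

Step 2: BFS from vertex 1 to find shortest path to 2:
  vertex 2 reached at distance 1

Step 3: Shortest path: 1 -> 2
Path length: 1 edge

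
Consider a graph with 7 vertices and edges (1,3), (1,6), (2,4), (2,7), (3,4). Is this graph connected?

Step 1: Build adjacency list from edges:
  1: 3, 6
  2: 4, 7
  3: 1, 4
  4: 2, 3
  5: (none)
  6: 1
  7: 2

Step 2: Run BFS/DFS from vertex 1:
  Visited: {1, 3, 6, 4, 2, 7}
  Reached 6 of 7 vertices

Step 3: Only 6 of 7 vertices reached. Graph is disconnected.
Connected components: {1, 2, 3, 4, 6, 7}, {5}
Answer: No, the graph is not connected (2 components).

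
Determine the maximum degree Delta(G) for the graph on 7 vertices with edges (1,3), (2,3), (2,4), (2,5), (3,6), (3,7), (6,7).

Step 1: Count edges incident to each vertex:
  deg(1) = 1 (neighbors: 3)
  deg(2) = 3 (neighbors: 3, 4, 5)
  deg(3) = 4 (neighbors: 1, 2, 6, 7)
  deg(4) = 1 (neighbors: 2)
  deg(5) = 1 (neighbors: 2)
  deg(6) = 2 (neighbors: 3, 7)
  deg(7) = 2 (neighbors: 3, 6)

Step 2: Find maximum:
  max(1, 3, 4, 1, 1, 2, 2) = 4 (vertex 3)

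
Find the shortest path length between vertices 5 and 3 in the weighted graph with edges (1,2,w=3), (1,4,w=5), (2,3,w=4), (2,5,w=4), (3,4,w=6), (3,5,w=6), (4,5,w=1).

Step 1: Build adjacency list with weights:
  1: 2(w=3), 4(w=5)
  2: 1(w=3), 3(w=4), 5(w=4)
  3: 2(w=4), 4(w=6), 5(w=6)
  4: 1(w=5), 3(w=6), 5(w=1)
  5: 2(w=4), 3(w=6), 4(w=1)

Step 2: Apply Dijkstra's algorithm from vertex 5:
  Visit vertex 5 (distance=0)
    Update dist[2] = 4
    Update dist[3] = 6
    Update dist[4] = 1
  Visit vertex 4 (distance=1)
    Update dist[1] = 6
  Visit vertex 2 (distance=4)
  Visit vertex 1 (distance=6)
  Visit vertex 3 (distance=6)

Step 3: Shortest path: 5 -> 3
Total weight: 6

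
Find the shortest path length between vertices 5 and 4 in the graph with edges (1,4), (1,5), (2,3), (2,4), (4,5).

Step 1: Build adjacency list:
  1: 4, 5
  2: 3, 4
  3: 2
  4: 1, 2, 5
  5: 1, 4

Step 2: BFS from vertex 5 to find shortest path to 4:
  vertex 1 reached at distance 1
  vertex 4 reached at distance 1

Step 3: Shortest path: 5 -> 4
Path length: 1 edge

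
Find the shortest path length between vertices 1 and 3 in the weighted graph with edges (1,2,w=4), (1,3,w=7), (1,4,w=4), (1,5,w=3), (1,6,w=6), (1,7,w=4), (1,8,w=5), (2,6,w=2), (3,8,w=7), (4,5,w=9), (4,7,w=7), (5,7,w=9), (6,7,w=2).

Step 1: Build adjacency list with weights:
  1: 2(w=4), 3(w=7), 4(w=4), 5(w=3), 6(w=6), 7(w=4), 8(w=5)
  2: 1(w=4), 6(w=2)
  3: 1(w=7), 8(w=7)
  4: 1(w=4), 5(w=9), 7(w=7)
  5: 1(w=3), 4(w=9), 7(w=9)
  6: 1(w=6), 2(w=2), 7(w=2)
  7: 1(w=4), 4(w=7), 5(w=9), 6(w=2)
  8: 1(w=5), 3(w=7)

Step 2: Apply Dijkstra's algorithm from vertex 1:
  Visit vertex 1 (distance=0)
    Update dist[2] = 4
    Update dist[3] = 7
    Update dist[4] = 4
    Update dist[5] = 3
    Update dist[6] = 6
    Update dist[7] = 4
    Update dist[8] = 5
  Visit vertex 5 (distance=3)
  Visit vertex 2 (distance=4)
  Visit vertex 4 (distance=4)
  Visit vertex 7 (distance=4)
  Visit vertex 8 (distance=5)
  Visit vertex 6 (distance=6)
  Visit vertex 3 (distance=7)

Step 3: Shortest path: 1 -> 3
Total weight: 7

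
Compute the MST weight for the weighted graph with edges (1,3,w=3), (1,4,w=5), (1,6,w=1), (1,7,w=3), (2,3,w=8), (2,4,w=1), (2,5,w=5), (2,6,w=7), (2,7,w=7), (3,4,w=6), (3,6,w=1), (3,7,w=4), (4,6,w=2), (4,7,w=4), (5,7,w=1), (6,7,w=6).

Apply Kruskal's algorithm (sort edges by weight, add if no cycle):

Sorted edges by weight:
  (1,6) w=1
  (2,4) w=1
  (3,6) w=1
  (5,7) w=1
  (4,6) w=2
  (1,7) w=3
  (1,3) w=3
  (3,7) w=4
  (4,7) w=4
  (1,4) w=5
  (2,5) w=5
  (3,4) w=6
  (6,7) w=6
  (2,6) w=7
  (2,7) w=7
  (2,3) w=8

Add edge (1,6) w=1 -- no cycle. Running total: 1
Add edge (2,4) w=1 -- no cycle. Running total: 2
Add edge (3,6) w=1 -- no cycle. Running total: 3
Add edge (5,7) w=1 -- no cycle. Running total: 4
Add edge (4,6) w=2 -- no cycle. Running total: 6
Add edge (1,7) w=3 -- no cycle. Running total: 9

MST edges: (1,6,w=1), (2,4,w=1), (3,6,w=1), (5,7,w=1), (4,6,w=2), (1,7,w=3)
Total MST weight: 1 + 1 + 1 + 1 + 2 + 3 = 9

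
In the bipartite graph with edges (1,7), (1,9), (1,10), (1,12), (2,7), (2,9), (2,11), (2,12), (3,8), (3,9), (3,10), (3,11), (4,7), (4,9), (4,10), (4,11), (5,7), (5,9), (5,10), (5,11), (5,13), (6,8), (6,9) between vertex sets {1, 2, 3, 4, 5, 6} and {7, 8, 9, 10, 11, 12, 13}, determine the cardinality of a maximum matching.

Step 1: List the neighbors of each left vertex:
  1: 7, 9, 10, 12
  2: 7, 9, 11, 12
  3: 8, 9, 10, 11
  4: 7, 9, 10, 11
  5: 7, 9, 10, 11, 13
  6: 8, 9

Step 2: Greedily match left vertices, then look for augmenting paths:
  Match 1 -- 7
  Match 2 -- 12
  Match 3 -- 8
  Match 4 -- 10
  Match 5 -- 11
  Match 6 -- 9
  No augmenting path remains.

Step 3: Verify this is maximum:
  Matching size 6 = min(|L|, |R|) = min(6, 7), which is an upper bound, so this matching is maximum.

Maximum matching: {(1,7), (2,12), (3,8), (4,10), (5,11), (6,9)}
Size: 6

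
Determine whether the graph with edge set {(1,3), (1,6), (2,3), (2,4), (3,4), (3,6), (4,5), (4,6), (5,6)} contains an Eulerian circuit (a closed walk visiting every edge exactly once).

Step 1: Find the degree of each vertex:
  deg(1) = 2
  deg(2) = 2
  deg(3) = 4
  deg(4) = 4
  deg(5) = 2
  deg(6) = 4

Step 2: Count vertices with odd degree:
  All vertices have even degree (0 odd-degree vertices)

Step 3: Apply Euler's theorem:
  - Eulerian circuit exists iff graph is connected and all vertices have even degree
  - Eulerian path exists iff graph is connected and has 0 or 2 odd-degree vertices

Graph is connected with 0 odd-degree vertices.
Both Eulerian circuit and Eulerian path exist.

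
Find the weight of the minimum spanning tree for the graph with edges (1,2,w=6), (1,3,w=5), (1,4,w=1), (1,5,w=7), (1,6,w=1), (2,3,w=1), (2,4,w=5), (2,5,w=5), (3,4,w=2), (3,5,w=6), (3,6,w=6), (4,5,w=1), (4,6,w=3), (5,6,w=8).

Apply Kruskal's algorithm (sort edges by weight, add if no cycle):

Sorted edges by weight:
  (1,4) w=1
  (1,6) w=1
  (2,3) w=1
  (4,5) w=1
  (3,4) w=2
  (4,6) w=3
  (1,3) w=5
  (2,5) w=5
  (2,4) w=5
  (1,2) w=6
  (3,6) w=6
  (3,5) w=6
  (1,5) w=7
  (5,6) w=8

Add edge (1,4) w=1 -- no cycle. Running total: 1
Add edge (1,6) w=1 -- no cycle. Running total: 2
Add edge (2,3) w=1 -- no cycle. Running total: 3
Add edge (4,5) w=1 -- no cycle. Running total: 4
Add edge (3,4) w=2 -- no cycle. Running total: 6

MST edges: (1,4,w=1), (1,6,w=1), (2,3,w=1), (4,5,w=1), (3,4,w=2)
Total MST weight: 1 + 1 + 1 + 1 + 2 = 6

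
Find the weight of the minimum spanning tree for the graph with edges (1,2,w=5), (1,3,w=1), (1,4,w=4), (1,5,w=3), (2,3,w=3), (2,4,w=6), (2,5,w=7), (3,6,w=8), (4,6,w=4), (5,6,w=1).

Apply Kruskal's algorithm (sort edges by weight, add if no cycle):

Sorted edges by weight:
  (1,3) w=1
  (5,6) w=1
  (1,5) w=3
  (2,3) w=3
  (1,4) w=4
  (4,6) w=4
  (1,2) w=5
  (2,4) w=6
  (2,5) w=7
  (3,6) w=8

Add edge (1,3) w=1 -- no cycle. Running total: 1
Add edge (5,6) w=1 -- no cycle. Running total: 2
Add edge (1,5) w=3 -- no cycle. Running total: 5
Add edge (2,3) w=3 -- no cycle. Running total: 8
Add edge (1,4) w=4 -- no cycle. Running total: 12

MST edges: (1,3,w=1), (5,6,w=1), (1,5,w=3), (2,3,w=3), (1,4,w=4)
Total MST weight: 1 + 1 + 3 + 3 + 4 = 12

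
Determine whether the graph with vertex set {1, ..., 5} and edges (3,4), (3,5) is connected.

Step 1: Build adjacency list from edges:
  1: (none)
  2: (none)
  3: 4, 5
  4: 3
  5: 3

Step 2: Run BFS/DFS from vertex 1:
  Visited: {1}
  Reached 1 of 5 vertices

Step 3: Only 1 of 5 vertices reached. Graph is disconnected.
Connected components: {1}, {2}, {3, 4, 5}
Answer: No, the graph is not connected (3 components).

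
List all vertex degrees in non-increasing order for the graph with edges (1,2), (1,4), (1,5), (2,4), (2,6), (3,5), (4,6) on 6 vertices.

Step 1: Count edges incident to each vertex:
  deg(1) = 3 (neighbors: 2, 4, 5)
  deg(2) = 3 (neighbors: 1, 4, 6)
  deg(3) = 1 (neighbors: 5)
  deg(4) = 3 (neighbors: 1, 2, 6)
  deg(5) = 2 (neighbors: 1, 3)
  deg(6) = 2 (neighbors: 2, 4)

Step 2: Sort degrees in non-increasing order:
  Degrees: [3, 3, 1, 3, 2, 2] -> sorted: [3, 3, 3, 2, 2, 1]

Degree sequence: [3, 3, 3, 2, 2, 1]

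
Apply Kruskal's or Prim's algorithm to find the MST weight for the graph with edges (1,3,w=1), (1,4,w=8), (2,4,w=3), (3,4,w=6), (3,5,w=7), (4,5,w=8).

Apply Kruskal's algorithm (sort edges by weight, add if no cycle):

Sorted edges by weight:
  (1,3) w=1
  (2,4) w=3
  (3,4) w=6
  (3,5) w=7
  (1,4) w=8
  (4,5) w=8

Add edge (1,3) w=1 -- no cycle. Running total: 1
Add edge (2,4) w=3 -- no cycle. Running total: 4
Add edge (3,4) w=6 -- no cycle. Running total: 10
Add edge (3,5) w=7 -- no cycle. Running total: 17

MST edges: (1,3,w=1), (2,4,w=3), (3,4,w=6), (3,5,w=7)
Total MST weight: 1 + 3 + 6 + 7 = 17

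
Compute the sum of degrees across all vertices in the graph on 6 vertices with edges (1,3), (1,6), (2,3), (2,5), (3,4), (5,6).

Step 1: Count edges incident to each vertex:
  deg(1) = 2 (neighbors: 3, 6)
  deg(2) = 2 (neighbors: 3, 5)
  deg(3) = 3 (neighbors: 1, 2, 4)
  deg(4) = 1 (neighbors: 3)
  deg(5) = 2 (neighbors: 2, 6)
  deg(6) = 2 (neighbors: 1, 5)

Step 2: Sum all degrees:
  2 + 2 + 3 + 1 + 2 + 2 = 12

Verification: sum of degrees = 2 * |E| = 2 * 6 = 12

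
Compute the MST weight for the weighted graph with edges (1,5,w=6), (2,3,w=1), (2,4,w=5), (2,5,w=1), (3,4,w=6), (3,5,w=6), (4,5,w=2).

Apply Kruskal's algorithm (sort edges by weight, add if no cycle):

Sorted edges by weight:
  (2,3) w=1
  (2,5) w=1
  (4,5) w=2
  (2,4) w=5
  (1,5) w=6
  (3,5) w=6
  (3,4) w=6

Add edge (2,3) w=1 -- no cycle. Running total: 1
Add edge (2,5) w=1 -- no cycle. Running total: 2
Add edge (4,5) w=2 -- no cycle. Running total: 4
Skip edge (2,4) w=5 -- would create cycle
Add edge (1,5) w=6 -- no cycle. Running total: 10

MST edges: (2,3,w=1), (2,5,w=1), (4,5,w=2), (1,5,w=6)
Total MST weight: 1 + 1 + 2 + 6 = 10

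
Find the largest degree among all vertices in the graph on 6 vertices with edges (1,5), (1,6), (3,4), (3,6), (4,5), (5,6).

Step 1: Count edges incident to each vertex:
  deg(1) = 2 (neighbors: 5, 6)
  deg(2) = 0 (neighbors: none)
  deg(3) = 2 (neighbors: 4, 6)
  deg(4) = 2 (neighbors: 3, 5)
  deg(5) = 3 (neighbors: 1, 4, 6)
  deg(6) = 3 (neighbors: 1, 3, 5)

Step 2: Find maximum:
  max(2, 0, 2, 2, 3, 3) = 3 (vertex 5)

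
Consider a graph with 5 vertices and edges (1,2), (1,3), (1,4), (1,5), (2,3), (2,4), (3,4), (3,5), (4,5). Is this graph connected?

Step 1: Build adjacency list from edges:
  1: 2, 3, 4, 5
  2: 1, 3, 4
  3: 1, 2, 4, 5
  4: 1, 2, 3, 5
  5: 1, 3, 4

Step 2: Run BFS/DFS from vertex 1:
  Visited: {1, 2, 3, 4, 5}
  Reached 5 of 5 vertices

Step 3: All 5 vertices reached from vertex 1, so the graph is connected.
Answer: Yes, the graph is connected.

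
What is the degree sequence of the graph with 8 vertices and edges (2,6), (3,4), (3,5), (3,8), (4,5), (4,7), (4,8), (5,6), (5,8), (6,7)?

Step 1: Count edges incident to each vertex:
  deg(1) = 0 (neighbors: none)
  deg(2) = 1 (neighbors: 6)
  deg(3) = 3 (neighbors: 4, 5, 8)
  deg(4) = 4 (neighbors: 3, 5, 7, 8)
  deg(5) = 4 (neighbors: 3, 4, 6, 8)
  deg(6) = 3 (neighbors: 2, 5, 7)
  deg(7) = 2 (neighbors: 4, 6)
  deg(8) = 3 (neighbors: 3, 4, 5)

Step 2: Sort degrees in non-increasing order:
  Degrees: [0, 1, 3, 4, 4, 3, 2, 3] -> sorted: [4, 4, 3, 3, 3, 2, 1, 0]

Degree sequence: [4, 4, 3, 3, 3, 2, 1, 0]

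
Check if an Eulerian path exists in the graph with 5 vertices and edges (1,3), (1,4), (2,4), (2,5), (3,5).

Step 1: Find the degree of each vertex:
  deg(1) = 2
  deg(2) = 2
  deg(3) = 2
  deg(4) = 2
  deg(5) = 2

Step 2: Count vertices with odd degree:
  All vertices have even degree (0 odd-degree vertices)

Step 3: Apply Euler's theorem:
  - Eulerian circuit exists iff graph is connected and all vertices have even degree
  - Eulerian path exists iff graph is connected and has 0 or 2 odd-degree vertices

Graph is connected with 0 odd-degree vertices.
Both Eulerian circuit and Eulerian path exist.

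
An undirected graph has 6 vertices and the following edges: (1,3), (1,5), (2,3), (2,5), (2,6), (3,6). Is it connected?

Step 1: Build adjacency list from edges:
  1: 3, 5
  2: 3, 5, 6
  3: 1, 2, 6
  4: (none)
  5: 1, 2
  6: 2, 3

Step 2: Run BFS/DFS from vertex 1:
  Visited: {1, 3, 5, 2, 6}
  Reached 5 of 6 vertices

Step 3: Only 5 of 6 vertices reached. Graph is disconnected.
Connected components: {1, 2, 3, 5, 6}, {4}
Answer: No, the graph is not connected (2 components).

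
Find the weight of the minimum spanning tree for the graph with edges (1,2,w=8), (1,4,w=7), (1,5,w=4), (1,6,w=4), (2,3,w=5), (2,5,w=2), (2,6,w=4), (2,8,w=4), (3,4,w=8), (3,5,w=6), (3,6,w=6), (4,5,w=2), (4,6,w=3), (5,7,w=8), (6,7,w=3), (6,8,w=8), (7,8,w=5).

Apply Kruskal's algorithm (sort edges by weight, add if no cycle):

Sorted edges by weight:
  (2,5) w=2
  (4,5) w=2
  (4,6) w=3
  (6,7) w=3
  (1,6) w=4
  (1,5) w=4
  (2,8) w=4
  (2,6) w=4
  (2,3) w=5
  (7,8) w=5
  (3,5) w=6
  (3,6) w=6
  (1,4) w=7
  (1,2) w=8
  (3,4) w=8
  (5,7) w=8
  (6,8) w=8

Add edge (2,5) w=2 -- no cycle. Running total: 2
Add edge (4,5) w=2 -- no cycle. Running total: 4
Add edge (4,6) w=3 -- no cycle. Running total: 7
Add edge (6,7) w=3 -- no cycle. Running total: 10
Add edge (1,6) w=4 -- no cycle. Running total: 14
Skip edge (1,5) w=4 -- would create cycle
Add edge (2,8) w=4 -- no cycle. Running total: 18
Skip edge (2,6) w=4 -- would create cycle
Add edge (2,3) w=5 -- no cycle. Running total: 23

MST edges: (2,5,w=2), (4,5,w=2), (4,6,w=3), (6,7,w=3), (1,6,w=4), (2,8,w=4), (2,3,w=5)
Total MST weight: 2 + 2 + 3 + 3 + 4 + 4 + 5 = 23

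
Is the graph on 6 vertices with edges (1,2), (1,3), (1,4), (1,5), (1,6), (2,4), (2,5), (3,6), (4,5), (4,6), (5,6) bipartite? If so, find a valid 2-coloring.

Step 1: Attempt 2-coloring using BFS:
  Start at vertex 1, assign color 0
  Color vertex 2 with color 1 (neighbor of 1)
  Color vertex 3 with color 1 (neighbor of 1)
  Color vertex 4 with color 1 (neighbor of 1)
  Color vertex 5 with color 1 (neighbor of 1)
  Color vertex 6 with color 1 (neighbor of 1)

Step 2: Conflict found! Vertices 2 and 4 are adjacent but have the same color.
This means the graph contains an odd cycle.

The graph is NOT bipartite.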